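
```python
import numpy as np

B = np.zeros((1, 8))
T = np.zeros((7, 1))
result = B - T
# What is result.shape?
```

(7, 8)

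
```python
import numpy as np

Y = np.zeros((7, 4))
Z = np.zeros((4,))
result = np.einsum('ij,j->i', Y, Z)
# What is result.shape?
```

(7,)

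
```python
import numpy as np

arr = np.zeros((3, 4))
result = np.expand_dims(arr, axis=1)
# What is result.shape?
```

(3, 1, 4)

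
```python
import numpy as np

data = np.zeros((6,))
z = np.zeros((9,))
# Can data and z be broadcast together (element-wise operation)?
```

No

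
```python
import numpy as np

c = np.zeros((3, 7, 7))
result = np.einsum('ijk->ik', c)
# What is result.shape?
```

(3, 7)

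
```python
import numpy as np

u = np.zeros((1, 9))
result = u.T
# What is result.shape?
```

(9, 1)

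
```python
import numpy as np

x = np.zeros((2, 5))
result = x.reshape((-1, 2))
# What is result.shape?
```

(5, 2)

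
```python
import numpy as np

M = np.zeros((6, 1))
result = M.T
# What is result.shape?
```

(1, 6)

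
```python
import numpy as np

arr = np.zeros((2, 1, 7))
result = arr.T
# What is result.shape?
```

(7, 1, 2)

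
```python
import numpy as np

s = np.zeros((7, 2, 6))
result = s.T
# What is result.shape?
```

(6, 2, 7)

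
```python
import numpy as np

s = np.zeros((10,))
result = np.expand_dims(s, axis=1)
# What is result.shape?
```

(10, 1)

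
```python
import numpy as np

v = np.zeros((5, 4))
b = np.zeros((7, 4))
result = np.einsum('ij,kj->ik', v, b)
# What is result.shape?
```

(5, 7)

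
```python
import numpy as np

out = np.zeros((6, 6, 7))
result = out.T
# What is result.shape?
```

(7, 6, 6)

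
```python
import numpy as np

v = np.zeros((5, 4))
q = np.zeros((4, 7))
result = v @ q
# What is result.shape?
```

(5, 7)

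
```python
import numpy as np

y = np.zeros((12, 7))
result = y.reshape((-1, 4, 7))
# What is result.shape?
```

(3, 4, 7)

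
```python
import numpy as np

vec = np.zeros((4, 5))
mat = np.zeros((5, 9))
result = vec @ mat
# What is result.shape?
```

(4, 9)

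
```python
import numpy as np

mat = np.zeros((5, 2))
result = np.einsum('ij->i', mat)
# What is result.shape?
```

(5,)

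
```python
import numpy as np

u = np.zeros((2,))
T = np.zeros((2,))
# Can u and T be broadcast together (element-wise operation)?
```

Yes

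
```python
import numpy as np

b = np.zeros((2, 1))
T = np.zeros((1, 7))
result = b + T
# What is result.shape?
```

(2, 7)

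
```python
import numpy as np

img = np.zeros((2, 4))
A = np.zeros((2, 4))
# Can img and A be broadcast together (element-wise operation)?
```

Yes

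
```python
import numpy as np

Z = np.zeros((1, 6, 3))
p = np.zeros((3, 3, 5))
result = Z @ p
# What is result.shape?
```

(3, 6, 5)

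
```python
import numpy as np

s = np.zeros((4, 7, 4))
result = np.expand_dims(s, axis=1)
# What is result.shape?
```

(4, 1, 7, 4)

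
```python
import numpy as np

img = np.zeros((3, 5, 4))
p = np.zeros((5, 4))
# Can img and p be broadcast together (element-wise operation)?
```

Yes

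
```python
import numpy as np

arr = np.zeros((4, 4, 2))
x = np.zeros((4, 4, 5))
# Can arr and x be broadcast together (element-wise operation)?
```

No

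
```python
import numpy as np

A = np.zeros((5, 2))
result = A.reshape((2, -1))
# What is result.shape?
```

(2, 5)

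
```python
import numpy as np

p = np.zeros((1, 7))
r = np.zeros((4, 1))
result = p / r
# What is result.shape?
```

(4, 7)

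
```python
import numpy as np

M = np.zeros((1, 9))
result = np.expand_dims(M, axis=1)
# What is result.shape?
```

(1, 1, 9)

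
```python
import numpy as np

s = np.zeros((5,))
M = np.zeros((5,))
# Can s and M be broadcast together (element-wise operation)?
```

Yes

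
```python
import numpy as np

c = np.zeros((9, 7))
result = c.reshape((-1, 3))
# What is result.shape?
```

(21, 3)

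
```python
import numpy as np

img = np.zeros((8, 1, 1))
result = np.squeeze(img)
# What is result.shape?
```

(8,)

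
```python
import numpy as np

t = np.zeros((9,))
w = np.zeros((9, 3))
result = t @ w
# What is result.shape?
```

(3,)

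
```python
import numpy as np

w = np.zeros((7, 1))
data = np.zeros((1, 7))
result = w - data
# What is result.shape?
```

(7, 7)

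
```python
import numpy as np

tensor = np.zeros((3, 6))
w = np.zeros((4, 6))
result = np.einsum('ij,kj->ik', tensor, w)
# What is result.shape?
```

(3, 4)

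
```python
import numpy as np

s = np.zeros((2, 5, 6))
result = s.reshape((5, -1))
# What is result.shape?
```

(5, 12)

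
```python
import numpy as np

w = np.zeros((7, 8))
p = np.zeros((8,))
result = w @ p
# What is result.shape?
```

(7,)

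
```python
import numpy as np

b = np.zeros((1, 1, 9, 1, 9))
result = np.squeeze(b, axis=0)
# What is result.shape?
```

(1, 9, 1, 9)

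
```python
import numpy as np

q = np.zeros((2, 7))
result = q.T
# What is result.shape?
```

(7, 2)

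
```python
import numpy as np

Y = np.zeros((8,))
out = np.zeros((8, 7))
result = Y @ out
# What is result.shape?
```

(7,)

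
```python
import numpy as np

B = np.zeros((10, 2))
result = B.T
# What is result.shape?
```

(2, 10)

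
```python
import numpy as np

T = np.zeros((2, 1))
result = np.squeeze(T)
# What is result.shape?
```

(2,)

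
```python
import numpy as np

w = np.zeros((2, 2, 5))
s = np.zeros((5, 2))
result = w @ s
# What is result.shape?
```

(2, 2, 2)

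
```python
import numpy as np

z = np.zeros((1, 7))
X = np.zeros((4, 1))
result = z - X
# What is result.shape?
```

(4, 7)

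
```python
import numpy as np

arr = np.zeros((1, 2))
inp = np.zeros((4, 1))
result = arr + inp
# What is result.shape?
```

(4, 2)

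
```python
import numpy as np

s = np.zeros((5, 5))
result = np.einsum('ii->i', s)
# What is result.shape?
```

(5,)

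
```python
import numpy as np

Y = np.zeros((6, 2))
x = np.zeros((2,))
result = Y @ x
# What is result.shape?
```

(6,)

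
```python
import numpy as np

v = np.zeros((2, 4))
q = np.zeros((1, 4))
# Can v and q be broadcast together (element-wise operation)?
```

Yes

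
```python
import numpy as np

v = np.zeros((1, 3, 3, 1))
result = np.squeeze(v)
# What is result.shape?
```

(3, 3)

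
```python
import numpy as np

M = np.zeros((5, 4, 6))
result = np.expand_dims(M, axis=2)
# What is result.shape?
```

(5, 4, 1, 6)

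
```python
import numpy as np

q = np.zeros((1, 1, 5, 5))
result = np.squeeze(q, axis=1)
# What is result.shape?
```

(1, 5, 5)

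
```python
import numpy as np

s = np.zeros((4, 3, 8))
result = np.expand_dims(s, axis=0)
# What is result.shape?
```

(1, 4, 3, 8)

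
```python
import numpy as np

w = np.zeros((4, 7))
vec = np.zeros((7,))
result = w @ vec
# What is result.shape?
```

(4,)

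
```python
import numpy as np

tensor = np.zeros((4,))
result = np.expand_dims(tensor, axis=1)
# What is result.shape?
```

(4, 1)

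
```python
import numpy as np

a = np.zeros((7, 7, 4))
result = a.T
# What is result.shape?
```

(4, 7, 7)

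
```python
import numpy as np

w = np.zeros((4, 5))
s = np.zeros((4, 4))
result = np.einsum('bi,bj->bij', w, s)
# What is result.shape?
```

(4, 5, 4)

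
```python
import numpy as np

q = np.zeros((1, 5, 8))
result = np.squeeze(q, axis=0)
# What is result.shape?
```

(5, 8)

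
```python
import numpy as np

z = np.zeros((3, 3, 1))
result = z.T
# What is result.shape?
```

(1, 3, 3)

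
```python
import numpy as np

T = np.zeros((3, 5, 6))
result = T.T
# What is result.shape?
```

(6, 5, 3)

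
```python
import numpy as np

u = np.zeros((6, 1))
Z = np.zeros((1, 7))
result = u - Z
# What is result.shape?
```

(6, 7)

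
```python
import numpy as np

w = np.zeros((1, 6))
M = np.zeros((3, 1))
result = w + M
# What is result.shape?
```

(3, 6)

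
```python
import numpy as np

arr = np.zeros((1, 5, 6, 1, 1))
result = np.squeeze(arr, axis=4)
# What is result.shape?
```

(1, 5, 6, 1)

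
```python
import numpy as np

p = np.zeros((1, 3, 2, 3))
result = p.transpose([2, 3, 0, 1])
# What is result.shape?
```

(2, 3, 1, 3)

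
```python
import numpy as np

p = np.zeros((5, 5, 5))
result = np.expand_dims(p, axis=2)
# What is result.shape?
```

(5, 5, 1, 5)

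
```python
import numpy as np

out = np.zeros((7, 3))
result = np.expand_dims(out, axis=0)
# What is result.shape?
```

(1, 7, 3)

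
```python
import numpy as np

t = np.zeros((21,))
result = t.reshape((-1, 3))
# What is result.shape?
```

(7, 3)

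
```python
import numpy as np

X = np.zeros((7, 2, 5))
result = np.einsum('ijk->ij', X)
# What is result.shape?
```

(7, 2)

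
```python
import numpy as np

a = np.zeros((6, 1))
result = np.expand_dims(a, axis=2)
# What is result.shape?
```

(6, 1, 1)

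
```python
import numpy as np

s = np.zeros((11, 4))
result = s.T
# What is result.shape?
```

(4, 11)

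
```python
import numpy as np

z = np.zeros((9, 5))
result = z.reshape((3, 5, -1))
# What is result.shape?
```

(3, 5, 3)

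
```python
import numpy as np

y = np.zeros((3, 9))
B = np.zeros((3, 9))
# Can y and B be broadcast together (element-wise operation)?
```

Yes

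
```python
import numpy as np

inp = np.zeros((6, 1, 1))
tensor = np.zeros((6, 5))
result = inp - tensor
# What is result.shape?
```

(6, 6, 5)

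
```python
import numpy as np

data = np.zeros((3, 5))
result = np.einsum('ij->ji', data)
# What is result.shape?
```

(5, 3)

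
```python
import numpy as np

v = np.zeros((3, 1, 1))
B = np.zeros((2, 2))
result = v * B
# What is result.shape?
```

(3, 2, 2)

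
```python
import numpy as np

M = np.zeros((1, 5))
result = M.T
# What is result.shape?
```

(5, 1)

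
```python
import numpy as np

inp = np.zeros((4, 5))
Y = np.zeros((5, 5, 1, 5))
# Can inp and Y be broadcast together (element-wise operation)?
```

Yes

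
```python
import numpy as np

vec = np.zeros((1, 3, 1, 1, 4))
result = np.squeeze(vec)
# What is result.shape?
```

(3, 4)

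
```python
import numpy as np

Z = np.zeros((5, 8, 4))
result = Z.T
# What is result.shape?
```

(4, 8, 5)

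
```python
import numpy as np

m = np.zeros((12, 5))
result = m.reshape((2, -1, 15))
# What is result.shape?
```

(2, 2, 15)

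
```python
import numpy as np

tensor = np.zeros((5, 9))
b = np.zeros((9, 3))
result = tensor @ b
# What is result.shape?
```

(5, 3)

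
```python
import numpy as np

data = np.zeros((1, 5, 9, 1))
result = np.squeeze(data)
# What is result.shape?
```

(5, 9)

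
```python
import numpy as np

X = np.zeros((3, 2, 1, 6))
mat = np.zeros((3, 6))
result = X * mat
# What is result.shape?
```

(3, 2, 3, 6)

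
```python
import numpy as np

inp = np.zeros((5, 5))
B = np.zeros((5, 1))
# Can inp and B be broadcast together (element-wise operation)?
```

Yes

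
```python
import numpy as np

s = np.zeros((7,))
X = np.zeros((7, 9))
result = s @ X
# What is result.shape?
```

(9,)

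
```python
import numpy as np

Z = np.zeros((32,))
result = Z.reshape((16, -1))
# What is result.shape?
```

(16, 2)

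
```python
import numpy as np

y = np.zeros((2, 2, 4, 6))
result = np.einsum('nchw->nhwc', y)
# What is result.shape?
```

(2, 4, 6, 2)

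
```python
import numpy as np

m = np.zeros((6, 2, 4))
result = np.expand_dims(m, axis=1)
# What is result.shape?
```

(6, 1, 2, 4)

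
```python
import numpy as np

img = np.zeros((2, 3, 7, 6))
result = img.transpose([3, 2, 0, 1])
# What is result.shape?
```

(6, 7, 2, 3)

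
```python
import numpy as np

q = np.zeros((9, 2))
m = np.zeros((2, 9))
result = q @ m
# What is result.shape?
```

(9, 9)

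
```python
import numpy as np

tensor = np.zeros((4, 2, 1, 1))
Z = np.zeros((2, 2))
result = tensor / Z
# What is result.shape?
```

(4, 2, 2, 2)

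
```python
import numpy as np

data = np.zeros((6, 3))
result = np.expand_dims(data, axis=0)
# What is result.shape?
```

(1, 6, 3)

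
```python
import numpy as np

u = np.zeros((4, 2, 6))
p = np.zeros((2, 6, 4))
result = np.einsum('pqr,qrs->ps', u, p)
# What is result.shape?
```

(4, 4)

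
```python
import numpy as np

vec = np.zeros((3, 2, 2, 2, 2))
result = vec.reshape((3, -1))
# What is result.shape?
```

(3, 16)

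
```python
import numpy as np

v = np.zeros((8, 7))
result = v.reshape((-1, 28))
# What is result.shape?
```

(2, 28)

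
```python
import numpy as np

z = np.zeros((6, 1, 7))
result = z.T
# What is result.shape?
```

(7, 1, 6)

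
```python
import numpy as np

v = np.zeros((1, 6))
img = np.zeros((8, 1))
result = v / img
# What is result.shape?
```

(8, 6)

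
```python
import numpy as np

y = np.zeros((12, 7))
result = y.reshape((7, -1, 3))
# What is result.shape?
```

(7, 4, 3)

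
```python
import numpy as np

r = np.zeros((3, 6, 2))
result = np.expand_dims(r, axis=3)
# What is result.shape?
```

(3, 6, 2, 1)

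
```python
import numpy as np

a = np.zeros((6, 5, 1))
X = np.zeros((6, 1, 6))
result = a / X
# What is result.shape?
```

(6, 5, 6)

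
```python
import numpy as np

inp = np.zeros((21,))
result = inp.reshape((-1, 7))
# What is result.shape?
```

(3, 7)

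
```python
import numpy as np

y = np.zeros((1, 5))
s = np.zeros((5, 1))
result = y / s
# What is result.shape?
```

(5, 5)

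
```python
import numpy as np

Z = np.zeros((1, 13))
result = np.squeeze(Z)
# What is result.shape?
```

(13,)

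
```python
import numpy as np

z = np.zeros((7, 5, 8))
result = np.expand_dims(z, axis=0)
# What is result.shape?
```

(1, 7, 5, 8)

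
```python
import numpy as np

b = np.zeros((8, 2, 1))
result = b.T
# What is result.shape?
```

(1, 2, 8)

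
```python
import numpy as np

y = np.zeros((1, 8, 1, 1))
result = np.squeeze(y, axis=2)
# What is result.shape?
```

(1, 8, 1)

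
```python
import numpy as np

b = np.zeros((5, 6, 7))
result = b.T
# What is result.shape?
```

(7, 6, 5)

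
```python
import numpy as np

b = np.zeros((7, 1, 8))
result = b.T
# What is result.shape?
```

(8, 1, 7)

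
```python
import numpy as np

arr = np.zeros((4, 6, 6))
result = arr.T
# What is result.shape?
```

(6, 6, 4)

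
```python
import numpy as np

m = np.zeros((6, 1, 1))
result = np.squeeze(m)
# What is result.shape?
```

(6,)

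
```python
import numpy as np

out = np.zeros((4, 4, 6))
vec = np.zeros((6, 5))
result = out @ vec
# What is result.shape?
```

(4, 4, 5)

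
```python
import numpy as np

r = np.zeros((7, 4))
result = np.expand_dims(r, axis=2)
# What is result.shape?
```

(7, 4, 1)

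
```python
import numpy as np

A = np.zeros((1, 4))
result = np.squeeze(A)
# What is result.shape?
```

(4,)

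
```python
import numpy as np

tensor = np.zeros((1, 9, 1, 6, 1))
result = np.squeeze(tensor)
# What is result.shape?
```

(9, 6)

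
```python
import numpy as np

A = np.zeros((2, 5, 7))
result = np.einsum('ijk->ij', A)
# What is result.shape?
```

(2, 5)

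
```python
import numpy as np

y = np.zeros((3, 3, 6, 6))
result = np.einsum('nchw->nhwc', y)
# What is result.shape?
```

(3, 6, 6, 3)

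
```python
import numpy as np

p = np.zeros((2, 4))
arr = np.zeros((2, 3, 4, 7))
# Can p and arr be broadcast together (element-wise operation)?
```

No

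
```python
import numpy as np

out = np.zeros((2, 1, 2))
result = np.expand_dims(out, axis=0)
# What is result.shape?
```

(1, 2, 1, 2)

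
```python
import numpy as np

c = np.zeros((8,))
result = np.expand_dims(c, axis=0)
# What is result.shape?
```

(1, 8)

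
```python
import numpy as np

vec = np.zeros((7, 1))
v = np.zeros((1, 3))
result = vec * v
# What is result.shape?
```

(7, 3)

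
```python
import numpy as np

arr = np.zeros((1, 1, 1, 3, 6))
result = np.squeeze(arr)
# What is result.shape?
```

(3, 6)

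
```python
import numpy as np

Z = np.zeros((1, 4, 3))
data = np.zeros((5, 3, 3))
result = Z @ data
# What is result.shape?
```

(5, 4, 3)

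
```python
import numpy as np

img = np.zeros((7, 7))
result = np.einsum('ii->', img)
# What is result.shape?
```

()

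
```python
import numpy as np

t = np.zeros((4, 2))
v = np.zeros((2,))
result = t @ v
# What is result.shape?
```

(4,)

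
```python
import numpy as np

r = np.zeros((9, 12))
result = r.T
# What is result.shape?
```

(12, 9)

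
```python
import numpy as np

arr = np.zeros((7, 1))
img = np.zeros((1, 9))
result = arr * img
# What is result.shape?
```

(7, 9)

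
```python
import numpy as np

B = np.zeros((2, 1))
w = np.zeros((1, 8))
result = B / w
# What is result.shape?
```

(2, 8)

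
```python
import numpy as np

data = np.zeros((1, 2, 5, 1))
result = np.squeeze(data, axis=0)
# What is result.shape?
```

(2, 5, 1)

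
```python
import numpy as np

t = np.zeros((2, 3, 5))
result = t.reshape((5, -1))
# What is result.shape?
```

(5, 6)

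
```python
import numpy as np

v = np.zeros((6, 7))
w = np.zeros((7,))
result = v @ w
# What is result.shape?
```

(6,)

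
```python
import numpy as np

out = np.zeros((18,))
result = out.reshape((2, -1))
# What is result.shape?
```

(2, 9)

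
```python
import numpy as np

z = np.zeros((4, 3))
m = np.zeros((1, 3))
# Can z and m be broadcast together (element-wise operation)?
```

Yes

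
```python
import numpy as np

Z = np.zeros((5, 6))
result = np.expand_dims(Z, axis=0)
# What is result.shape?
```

(1, 5, 6)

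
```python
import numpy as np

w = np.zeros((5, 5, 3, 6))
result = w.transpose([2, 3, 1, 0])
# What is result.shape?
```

(3, 6, 5, 5)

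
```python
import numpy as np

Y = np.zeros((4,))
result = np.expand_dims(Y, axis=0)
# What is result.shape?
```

(1, 4)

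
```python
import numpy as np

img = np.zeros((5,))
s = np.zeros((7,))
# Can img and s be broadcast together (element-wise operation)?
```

No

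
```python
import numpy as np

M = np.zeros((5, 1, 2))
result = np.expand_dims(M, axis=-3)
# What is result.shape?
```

(5, 1, 1, 2)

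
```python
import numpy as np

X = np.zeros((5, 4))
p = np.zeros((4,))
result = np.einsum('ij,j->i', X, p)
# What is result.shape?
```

(5,)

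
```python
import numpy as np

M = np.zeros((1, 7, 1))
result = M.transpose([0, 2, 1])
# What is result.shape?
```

(1, 1, 7)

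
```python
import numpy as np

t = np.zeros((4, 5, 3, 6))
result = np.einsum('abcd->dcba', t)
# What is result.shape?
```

(6, 3, 5, 4)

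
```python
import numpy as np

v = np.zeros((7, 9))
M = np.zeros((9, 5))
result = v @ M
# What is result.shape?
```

(7, 5)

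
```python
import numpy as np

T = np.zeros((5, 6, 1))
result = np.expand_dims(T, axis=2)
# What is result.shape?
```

(5, 6, 1, 1)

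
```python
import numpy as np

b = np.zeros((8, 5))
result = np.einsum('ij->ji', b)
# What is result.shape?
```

(5, 8)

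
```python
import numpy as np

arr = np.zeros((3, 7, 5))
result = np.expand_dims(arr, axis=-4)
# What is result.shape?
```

(1, 3, 7, 5)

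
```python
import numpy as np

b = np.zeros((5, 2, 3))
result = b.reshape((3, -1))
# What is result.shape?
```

(3, 10)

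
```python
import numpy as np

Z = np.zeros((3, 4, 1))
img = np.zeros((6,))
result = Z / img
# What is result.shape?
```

(3, 4, 6)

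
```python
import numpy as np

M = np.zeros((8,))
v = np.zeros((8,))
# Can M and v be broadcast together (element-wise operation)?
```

Yes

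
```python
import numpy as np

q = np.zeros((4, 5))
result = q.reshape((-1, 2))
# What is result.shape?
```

(10, 2)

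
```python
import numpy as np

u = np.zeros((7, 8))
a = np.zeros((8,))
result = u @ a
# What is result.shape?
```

(7,)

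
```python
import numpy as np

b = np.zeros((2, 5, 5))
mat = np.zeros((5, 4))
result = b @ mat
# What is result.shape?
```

(2, 5, 4)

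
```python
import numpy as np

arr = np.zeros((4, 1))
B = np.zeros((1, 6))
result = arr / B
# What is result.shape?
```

(4, 6)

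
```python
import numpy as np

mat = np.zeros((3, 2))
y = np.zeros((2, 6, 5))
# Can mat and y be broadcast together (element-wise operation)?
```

No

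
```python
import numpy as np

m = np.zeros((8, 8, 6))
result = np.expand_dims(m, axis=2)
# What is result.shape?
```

(8, 8, 1, 6)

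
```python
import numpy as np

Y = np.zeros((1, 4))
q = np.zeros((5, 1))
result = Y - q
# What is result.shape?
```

(5, 4)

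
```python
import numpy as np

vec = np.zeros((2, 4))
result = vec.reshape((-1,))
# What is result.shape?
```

(8,)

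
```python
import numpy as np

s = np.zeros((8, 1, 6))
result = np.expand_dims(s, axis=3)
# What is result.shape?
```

(8, 1, 6, 1)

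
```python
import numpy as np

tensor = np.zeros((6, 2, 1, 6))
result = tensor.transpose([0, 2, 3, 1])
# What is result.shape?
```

(6, 1, 6, 2)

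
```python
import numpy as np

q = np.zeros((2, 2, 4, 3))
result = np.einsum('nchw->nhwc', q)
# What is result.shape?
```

(2, 4, 3, 2)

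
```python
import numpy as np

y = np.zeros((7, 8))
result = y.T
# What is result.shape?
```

(8, 7)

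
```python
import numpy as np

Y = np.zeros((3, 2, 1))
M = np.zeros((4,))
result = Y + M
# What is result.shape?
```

(3, 2, 4)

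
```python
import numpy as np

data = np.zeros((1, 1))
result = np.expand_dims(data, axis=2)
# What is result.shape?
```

(1, 1, 1)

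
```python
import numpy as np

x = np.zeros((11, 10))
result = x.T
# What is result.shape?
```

(10, 11)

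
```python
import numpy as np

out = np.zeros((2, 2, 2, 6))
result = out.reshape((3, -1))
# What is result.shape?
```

(3, 16)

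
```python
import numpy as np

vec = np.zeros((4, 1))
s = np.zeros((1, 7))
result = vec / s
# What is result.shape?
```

(4, 7)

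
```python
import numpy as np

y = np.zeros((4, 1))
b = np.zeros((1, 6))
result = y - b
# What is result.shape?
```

(4, 6)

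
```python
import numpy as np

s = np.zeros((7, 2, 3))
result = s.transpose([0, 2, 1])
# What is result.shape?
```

(7, 3, 2)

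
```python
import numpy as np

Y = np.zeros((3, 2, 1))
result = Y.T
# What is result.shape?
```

(1, 2, 3)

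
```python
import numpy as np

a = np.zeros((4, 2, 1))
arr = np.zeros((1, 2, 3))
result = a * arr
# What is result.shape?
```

(4, 2, 3)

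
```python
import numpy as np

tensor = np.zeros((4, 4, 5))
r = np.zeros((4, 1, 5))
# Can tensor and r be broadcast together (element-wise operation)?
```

Yes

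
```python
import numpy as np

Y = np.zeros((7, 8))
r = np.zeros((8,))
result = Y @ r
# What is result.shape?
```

(7,)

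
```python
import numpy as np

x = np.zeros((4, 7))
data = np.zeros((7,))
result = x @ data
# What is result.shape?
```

(4,)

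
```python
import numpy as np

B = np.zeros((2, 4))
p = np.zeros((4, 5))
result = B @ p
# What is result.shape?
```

(2, 5)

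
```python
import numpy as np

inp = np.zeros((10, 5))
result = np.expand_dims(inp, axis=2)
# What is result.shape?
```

(10, 5, 1)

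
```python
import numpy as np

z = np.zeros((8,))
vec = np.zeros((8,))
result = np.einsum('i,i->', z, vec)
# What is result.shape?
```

()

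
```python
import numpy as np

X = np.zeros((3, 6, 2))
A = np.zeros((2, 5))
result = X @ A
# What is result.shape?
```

(3, 6, 5)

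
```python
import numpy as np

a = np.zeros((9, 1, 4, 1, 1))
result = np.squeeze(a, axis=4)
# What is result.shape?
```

(9, 1, 4, 1)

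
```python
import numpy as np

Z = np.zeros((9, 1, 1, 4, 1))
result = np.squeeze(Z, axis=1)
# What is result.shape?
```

(9, 1, 4, 1)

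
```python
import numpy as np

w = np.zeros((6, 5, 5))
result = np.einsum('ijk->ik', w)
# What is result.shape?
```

(6, 5)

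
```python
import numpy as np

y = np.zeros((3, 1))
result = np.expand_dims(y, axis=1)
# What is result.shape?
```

(3, 1, 1)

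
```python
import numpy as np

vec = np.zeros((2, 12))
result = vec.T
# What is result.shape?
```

(12, 2)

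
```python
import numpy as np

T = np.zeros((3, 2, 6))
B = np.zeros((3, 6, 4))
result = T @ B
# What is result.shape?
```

(3, 2, 4)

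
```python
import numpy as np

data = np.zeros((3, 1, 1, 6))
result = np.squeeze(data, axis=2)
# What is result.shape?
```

(3, 1, 6)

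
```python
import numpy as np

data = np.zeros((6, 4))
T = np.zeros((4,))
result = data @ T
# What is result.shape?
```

(6,)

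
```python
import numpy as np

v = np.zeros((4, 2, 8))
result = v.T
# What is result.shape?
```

(8, 2, 4)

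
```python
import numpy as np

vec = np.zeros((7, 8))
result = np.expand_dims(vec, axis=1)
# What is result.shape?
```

(7, 1, 8)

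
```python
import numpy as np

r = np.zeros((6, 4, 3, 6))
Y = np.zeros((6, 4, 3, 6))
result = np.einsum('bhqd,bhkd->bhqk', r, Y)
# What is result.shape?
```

(6, 4, 3, 3)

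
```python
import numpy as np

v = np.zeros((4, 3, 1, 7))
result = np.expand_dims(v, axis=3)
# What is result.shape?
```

(4, 3, 1, 1, 7)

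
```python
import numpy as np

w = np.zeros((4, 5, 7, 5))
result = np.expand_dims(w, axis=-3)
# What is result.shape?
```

(4, 5, 1, 7, 5)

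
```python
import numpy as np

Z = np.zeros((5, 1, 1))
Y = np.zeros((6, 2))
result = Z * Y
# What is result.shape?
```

(5, 6, 2)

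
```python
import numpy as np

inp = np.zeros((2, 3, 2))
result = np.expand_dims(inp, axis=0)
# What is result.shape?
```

(1, 2, 3, 2)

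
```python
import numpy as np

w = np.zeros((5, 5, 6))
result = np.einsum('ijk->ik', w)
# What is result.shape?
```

(5, 6)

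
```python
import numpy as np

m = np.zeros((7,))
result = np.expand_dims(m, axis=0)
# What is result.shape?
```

(1, 7)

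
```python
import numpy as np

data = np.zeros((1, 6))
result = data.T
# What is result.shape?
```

(6, 1)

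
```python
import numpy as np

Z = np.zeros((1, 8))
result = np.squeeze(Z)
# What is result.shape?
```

(8,)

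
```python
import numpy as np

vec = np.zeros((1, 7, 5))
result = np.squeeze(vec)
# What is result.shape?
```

(7, 5)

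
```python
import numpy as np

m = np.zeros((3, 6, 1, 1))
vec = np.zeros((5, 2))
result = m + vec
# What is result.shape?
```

(3, 6, 5, 2)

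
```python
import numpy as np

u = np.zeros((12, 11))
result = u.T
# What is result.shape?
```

(11, 12)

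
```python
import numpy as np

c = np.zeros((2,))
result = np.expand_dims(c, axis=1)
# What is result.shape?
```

(2, 1)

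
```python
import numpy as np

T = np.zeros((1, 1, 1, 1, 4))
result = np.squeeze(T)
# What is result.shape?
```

(4,)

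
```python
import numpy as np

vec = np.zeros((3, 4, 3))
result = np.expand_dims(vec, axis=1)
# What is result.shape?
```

(3, 1, 4, 3)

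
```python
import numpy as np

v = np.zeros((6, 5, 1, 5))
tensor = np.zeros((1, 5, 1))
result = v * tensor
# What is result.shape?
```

(6, 5, 5, 5)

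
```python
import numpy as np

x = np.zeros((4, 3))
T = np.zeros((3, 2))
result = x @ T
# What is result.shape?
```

(4, 2)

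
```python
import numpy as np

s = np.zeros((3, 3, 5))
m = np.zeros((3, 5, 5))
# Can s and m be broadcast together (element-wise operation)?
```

No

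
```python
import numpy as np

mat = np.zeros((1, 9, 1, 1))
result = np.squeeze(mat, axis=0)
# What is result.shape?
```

(9, 1, 1)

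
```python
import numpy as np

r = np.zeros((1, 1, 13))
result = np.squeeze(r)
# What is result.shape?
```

(13,)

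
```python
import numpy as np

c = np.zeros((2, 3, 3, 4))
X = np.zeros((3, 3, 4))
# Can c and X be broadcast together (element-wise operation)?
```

Yes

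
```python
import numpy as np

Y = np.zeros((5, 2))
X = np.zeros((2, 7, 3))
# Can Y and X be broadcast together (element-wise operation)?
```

No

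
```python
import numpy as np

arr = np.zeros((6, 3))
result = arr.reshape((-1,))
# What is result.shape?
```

(18,)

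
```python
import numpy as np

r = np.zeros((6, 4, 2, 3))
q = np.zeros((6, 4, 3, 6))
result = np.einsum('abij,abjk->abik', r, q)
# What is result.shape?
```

(6, 4, 2, 6)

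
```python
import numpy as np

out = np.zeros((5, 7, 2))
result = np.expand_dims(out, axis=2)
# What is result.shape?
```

(5, 7, 1, 2)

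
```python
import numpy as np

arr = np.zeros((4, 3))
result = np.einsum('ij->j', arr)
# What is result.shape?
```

(3,)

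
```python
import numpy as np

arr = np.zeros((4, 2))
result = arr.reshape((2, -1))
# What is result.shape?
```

(2, 4)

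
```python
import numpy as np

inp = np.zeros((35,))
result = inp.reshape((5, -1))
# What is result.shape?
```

(5, 7)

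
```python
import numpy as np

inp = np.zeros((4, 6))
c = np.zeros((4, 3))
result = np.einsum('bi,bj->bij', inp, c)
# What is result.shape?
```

(4, 6, 3)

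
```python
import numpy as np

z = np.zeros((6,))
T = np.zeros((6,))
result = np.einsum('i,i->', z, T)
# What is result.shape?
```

()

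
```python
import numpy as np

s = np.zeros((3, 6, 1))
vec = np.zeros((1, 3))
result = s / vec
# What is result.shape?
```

(3, 6, 3)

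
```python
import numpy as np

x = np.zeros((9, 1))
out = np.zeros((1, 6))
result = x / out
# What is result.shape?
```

(9, 6)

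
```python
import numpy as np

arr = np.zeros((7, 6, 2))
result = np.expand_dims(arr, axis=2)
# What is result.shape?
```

(7, 6, 1, 2)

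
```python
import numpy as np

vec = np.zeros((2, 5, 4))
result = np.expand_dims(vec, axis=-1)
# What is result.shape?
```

(2, 5, 4, 1)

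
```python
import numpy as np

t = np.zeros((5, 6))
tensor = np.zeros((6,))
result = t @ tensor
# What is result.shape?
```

(5,)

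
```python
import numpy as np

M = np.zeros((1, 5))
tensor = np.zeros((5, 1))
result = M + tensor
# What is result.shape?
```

(5, 5)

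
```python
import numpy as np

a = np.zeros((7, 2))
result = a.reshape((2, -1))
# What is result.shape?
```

(2, 7)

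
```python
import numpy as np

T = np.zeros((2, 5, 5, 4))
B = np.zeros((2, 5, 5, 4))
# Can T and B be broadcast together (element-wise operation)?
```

Yes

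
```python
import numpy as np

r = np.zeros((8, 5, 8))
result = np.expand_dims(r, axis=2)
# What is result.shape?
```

(8, 5, 1, 8)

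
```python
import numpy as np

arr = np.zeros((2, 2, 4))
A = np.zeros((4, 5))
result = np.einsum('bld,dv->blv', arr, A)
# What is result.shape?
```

(2, 2, 5)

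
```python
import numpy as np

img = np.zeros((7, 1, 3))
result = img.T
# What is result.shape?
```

(3, 1, 7)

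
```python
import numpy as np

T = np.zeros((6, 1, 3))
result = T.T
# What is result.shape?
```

(3, 1, 6)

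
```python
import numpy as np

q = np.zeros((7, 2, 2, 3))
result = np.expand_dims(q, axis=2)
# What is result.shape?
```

(7, 2, 1, 2, 3)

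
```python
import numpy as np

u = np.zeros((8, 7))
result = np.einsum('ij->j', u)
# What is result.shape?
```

(7,)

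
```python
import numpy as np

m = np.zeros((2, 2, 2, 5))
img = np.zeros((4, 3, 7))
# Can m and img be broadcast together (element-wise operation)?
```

No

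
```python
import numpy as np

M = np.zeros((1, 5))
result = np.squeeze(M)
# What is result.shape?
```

(5,)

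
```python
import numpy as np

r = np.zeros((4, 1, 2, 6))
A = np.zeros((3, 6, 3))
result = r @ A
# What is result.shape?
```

(4, 3, 2, 3)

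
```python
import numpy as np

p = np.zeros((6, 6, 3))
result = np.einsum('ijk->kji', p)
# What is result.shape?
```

(3, 6, 6)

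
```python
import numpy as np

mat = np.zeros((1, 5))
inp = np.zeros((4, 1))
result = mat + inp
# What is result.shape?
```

(4, 5)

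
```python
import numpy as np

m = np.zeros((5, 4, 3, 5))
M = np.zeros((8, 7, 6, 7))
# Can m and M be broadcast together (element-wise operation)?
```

No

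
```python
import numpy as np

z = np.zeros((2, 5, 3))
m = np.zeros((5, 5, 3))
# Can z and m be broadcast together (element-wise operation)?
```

No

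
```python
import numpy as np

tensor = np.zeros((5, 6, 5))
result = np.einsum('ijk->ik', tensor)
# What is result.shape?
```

(5, 5)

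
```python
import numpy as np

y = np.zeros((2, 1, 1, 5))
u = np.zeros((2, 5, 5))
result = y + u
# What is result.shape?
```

(2, 2, 5, 5)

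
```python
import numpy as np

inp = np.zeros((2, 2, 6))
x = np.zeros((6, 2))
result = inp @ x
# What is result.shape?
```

(2, 2, 2)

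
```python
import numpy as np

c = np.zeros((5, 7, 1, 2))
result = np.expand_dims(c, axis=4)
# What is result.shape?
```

(5, 7, 1, 2, 1)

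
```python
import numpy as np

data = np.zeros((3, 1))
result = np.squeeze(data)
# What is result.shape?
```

(3,)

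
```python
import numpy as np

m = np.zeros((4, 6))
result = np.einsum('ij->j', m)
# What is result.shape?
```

(6,)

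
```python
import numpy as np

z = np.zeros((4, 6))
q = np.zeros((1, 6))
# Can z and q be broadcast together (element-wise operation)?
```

Yes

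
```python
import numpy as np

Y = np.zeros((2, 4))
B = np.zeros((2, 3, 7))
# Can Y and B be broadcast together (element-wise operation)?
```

No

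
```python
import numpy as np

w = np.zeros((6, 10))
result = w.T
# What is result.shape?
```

(10, 6)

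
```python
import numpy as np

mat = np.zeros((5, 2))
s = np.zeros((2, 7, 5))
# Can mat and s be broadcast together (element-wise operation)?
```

No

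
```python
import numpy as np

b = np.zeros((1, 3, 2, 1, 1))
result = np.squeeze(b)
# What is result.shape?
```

(3, 2)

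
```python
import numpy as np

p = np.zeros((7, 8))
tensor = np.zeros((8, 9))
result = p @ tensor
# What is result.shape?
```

(7, 9)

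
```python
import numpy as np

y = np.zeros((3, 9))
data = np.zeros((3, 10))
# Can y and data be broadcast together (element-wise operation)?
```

No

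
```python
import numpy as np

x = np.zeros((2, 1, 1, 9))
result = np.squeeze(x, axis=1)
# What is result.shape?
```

(2, 1, 9)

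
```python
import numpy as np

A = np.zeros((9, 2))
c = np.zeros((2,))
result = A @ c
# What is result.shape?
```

(9,)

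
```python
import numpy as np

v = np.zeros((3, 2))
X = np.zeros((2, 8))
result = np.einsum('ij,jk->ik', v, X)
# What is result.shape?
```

(3, 8)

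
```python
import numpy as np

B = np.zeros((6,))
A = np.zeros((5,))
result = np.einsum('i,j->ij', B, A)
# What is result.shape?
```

(6, 5)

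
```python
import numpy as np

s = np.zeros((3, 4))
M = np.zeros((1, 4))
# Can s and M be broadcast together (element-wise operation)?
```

Yes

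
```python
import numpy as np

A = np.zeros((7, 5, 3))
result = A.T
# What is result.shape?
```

(3, 5, 7)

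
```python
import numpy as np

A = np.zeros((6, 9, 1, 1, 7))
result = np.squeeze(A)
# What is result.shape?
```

(6, 9, 7)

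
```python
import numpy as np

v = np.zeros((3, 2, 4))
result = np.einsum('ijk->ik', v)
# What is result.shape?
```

(3, 4)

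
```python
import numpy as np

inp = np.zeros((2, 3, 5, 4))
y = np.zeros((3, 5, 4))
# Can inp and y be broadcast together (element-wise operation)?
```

Yes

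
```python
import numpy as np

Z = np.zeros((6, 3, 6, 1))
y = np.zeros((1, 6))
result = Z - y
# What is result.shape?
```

(6, 3, 6, 6)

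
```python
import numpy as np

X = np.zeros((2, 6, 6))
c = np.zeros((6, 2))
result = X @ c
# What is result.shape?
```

(2, 6, 2)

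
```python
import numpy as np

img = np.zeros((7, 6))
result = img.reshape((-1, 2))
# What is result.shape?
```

(21, 2)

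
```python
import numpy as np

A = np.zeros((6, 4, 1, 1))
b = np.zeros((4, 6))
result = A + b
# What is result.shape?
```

(6, 4, 4, 6)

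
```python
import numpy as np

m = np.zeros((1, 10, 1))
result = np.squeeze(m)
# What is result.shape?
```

(10,)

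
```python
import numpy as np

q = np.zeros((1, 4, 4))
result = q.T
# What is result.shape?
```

(4, 4, 1)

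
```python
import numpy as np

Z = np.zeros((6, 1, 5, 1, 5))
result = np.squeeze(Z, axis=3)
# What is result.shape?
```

(6, 1, 5, 5)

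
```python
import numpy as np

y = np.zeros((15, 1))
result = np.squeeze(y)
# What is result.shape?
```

(15,)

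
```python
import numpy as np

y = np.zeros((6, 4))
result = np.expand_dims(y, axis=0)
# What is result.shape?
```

(1, 6, 4)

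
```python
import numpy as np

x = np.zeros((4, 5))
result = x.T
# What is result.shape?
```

(5, 4)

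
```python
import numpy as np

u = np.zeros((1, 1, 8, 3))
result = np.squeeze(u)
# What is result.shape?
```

(8, 3)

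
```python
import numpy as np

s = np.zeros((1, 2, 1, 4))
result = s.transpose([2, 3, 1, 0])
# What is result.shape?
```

(1, 4, 2, 1)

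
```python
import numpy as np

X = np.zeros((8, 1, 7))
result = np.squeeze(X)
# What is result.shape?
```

(8, 7)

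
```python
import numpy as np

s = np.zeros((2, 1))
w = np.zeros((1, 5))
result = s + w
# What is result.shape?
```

(2, 5)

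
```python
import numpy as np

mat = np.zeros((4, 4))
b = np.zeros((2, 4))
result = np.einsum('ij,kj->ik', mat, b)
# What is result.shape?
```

(4, 2)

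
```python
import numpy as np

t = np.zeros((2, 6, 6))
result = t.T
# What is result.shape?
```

(6, 6, 2)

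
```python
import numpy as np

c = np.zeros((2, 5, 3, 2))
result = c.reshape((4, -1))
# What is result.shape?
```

(4, 15)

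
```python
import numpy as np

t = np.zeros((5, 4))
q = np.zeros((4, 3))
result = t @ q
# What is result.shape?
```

(5, 3)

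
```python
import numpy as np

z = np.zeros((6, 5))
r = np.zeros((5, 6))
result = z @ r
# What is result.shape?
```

(6, 6)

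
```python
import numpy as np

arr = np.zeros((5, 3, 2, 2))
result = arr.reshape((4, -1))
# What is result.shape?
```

(4, 15)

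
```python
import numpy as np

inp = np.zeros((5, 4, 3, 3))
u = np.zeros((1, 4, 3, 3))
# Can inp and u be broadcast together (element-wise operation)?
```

Yes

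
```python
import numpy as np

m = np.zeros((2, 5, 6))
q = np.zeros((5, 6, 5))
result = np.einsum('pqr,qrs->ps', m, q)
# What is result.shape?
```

(2, 5)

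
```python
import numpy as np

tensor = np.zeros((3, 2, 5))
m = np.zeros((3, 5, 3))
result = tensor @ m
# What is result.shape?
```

(3, 2, 3)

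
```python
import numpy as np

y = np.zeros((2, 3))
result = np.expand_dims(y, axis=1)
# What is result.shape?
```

(2, 1, 3)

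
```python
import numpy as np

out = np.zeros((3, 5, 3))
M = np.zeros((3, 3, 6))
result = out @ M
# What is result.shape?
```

(3, 5, 6)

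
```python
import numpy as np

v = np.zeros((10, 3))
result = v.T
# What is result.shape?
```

(3, 10)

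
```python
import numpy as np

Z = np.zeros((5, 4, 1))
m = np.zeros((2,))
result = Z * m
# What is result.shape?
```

(5, 4, 2)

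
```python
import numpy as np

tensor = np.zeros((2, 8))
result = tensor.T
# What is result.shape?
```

(8, 2)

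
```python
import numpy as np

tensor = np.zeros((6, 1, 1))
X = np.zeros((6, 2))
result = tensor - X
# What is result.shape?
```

(6, 6, 2)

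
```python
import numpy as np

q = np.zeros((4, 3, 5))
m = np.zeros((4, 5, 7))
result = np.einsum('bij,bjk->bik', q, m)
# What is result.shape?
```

(4, 3, 7)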